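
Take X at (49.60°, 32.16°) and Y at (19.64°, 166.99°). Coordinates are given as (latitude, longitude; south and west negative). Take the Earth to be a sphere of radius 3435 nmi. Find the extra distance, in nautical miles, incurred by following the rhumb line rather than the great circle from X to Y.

747 nmi

Great circle: cos σ = sin φ₁ sin φ₂ + cos φ₁ cos φ₂ cos Δλ,  σ = 1.7461 rad → d_gc = 5997.8 nmi
Rhumb line: Δψ = -0.6502, q = Δφ/Δψ = 0.8043, d_rh = R√(Δφ²+q²Δλ²) = 6744.6 nmi
Excess = 6744.6 − 5997.8 = 746.8 ≈ 747 nmi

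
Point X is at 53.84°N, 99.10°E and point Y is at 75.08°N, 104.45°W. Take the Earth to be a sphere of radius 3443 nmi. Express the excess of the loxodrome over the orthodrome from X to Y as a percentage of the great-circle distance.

Great circle: σ = 0.8751 rad → d_gc = Rσ = 3013.1 nmi
Rhumb: Δφ = +0.3707, Δλ = +2.7306, Δψ = +0.9136, q = Δφ/Δψ = 0.4058 → d_rh = R√(Δφ²+q²Δλ²) = 4022.8 nmi
Excess = (4022.8 − 3013.1) / 3013.1 = 1009.7 / 3013.1 = 33.51% ≈ 33.5%

33.5%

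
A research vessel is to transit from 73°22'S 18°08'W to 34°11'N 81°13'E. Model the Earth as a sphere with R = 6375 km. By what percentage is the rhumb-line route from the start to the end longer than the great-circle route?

Great circle: σ = 2.1856 rad → d_gc = Rσ = 13933.2 km
Rhumb: Δφ = +1.8771, Δλ = +1.7340, Δψ = +2.5584, q = Δφ/Δψ = 0.7337 → d_rh = R√(Δφ²+q²Δλ²) = 14456.0 km
Excess = (14456.0 − 13933.2) / 13933.2 = 522.8 / 13933.2 = 3.752% ≈ 3.8%

3.8%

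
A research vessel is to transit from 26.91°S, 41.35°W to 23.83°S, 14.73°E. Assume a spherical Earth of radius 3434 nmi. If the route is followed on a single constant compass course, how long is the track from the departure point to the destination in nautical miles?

3042 nmi

Rhumb course C = atan2(Δλ, Δψ) with Δψ = ln[tan(π/4+φ₂/2)/tan(π/4+φ₁/2)] = +0.0595, Δλ = +0.9788 → C = 86.52°
d = R·|Δφ| / |cos C| = 3434·0.05376 / 0.06068 = 3042 nmi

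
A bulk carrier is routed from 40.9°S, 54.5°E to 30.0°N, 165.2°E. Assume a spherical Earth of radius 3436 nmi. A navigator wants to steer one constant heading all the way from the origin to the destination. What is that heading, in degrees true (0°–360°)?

55.4°

Δψ = ln[tan(π/4+φ₂/2)/tan(π/4+φ₁/2)] = +1.3329
Δλ = +1.9321 rad (taken the short way round)
course = atan2(Δλ, Δψ) = 55.40°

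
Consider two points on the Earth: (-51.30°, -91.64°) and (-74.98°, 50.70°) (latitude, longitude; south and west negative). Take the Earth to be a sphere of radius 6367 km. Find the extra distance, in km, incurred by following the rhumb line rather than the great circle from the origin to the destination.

1474 km

Great circle: cos σ = sin φ₁ sin φ₂ + cos φ₁ cos φ₂ cos Δλ,  σ = 0.8950 rad → d_gc = 5698.7 km
Rhumb line: Δψ = -0.9798, q = Δφ/Δψ = 0.4218, d_rh = R√(Δφ²+q²Δλ²) = 7172.4 km
Excess = 7172.4 − 5698.7 = 1473.7 ≈ 1474 km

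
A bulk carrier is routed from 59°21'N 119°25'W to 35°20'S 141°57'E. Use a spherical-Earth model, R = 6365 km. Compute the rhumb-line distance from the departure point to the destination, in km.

Δψ = ln[tan(π/4+φ₂/2)/tan(π/4+φ₁/2)] = -1.9544;  Δφ = -1.6525 rad,  Δλ = -1.7215 rad
q = Δφ/Δψ = 0.8455
d = R·√(Δφ² + q²Δλ²) = 6365·2.20216 = 14017 km

14017 km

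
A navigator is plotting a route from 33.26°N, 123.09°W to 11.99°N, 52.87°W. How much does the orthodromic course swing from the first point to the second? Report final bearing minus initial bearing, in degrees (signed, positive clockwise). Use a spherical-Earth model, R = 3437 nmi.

+30.8°

Initial bearing θ₁ = atan2(sin Δλ cos φ₂, cos φ₁ sin φ₂ − sin φ₁ cos φ₂ cos Δλ) = 90.49°
Final bearing θ₂ = (initial bearing from the destination back to the start) + 180° = 121.26°
Δθ = θ₂ − θ₁ = +30.8°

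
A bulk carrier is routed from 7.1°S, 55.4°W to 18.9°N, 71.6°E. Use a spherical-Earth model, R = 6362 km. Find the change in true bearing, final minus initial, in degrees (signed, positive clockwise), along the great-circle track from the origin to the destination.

At departure: θ₁ = atan2(sin Δλ cos φ₂, cos φ₁ sin φ₂ − sin φ₁ cos φ₂ cos Δλ) = 71.62°
At arrival: θ₂ = atan2(sin Δλ cos φ₁, −cos φ₂ sin φ₁ + sin φ₂ cos φ₁ cos Δλ) = 95.51°
Δθ = θ₂ − θ₁ = +23.9°

+23.9°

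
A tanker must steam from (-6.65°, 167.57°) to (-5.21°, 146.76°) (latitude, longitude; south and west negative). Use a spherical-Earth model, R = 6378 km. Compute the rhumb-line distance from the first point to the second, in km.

2310 km

Δψ = ln[tan(π/4+φ₂/2)/tan(π/4+φ₁/2)] = +0.0253;  Δφ = +0.0251 rad,  Δλ = -0.3632 rad
q = Δφ/Δψ = 0.9946
d = R·√(Δφ² + q²Δλ²) = 6378·0.36212 = 2310 km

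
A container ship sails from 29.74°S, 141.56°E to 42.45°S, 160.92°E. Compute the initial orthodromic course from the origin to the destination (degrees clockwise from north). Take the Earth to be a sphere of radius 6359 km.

θ = atan2( sin Δλ·cos φ₂ ,  cos φ₁ sin φ₂ − sin φ₁ cos φ₂ cos Δλ )
  = atan2(+0.2446, -0.2407) = 134.54°

134.5°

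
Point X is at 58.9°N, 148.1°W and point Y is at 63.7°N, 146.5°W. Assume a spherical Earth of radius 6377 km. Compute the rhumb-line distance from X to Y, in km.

541 km

Rhumb course C = atan2(Δλ, Δψ) with Δψ = ln[tan(π/4+φ₂/2)/tan(π/4+φ₁/2)] = +0.1748, Δλ = +0.0279 → C = 9.07°
d = R·|Δφ| / |cos C| = 6377·0.08378 / 0.98748 = 541 km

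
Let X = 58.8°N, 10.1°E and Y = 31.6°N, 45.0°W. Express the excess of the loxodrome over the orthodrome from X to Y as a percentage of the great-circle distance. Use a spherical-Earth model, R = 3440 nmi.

2.1%

Great circle: σ = 0.7945 rad → d_gc = Rσ = 2733.1 nmi
Rhumb: Δφ = -0.4747, Δλ = -0.9617, Δψ = -0.6940, q = Δφ/Δψ = 0.6841 → d_rh = R√(Δφ²+q²Δλ²) = 2790.7 nmi
Excess = (2790.7 − 2733.1) / 2733.1 = 57.6 / 2733.1 = 2.11% ≈ 2.1%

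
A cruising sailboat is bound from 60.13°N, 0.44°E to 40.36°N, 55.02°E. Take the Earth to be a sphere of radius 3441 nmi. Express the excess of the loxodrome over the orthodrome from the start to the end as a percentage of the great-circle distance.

Great circle: σ = 0.6737 rad → d_gc = Rσ = 2318.3 nmi
Rhumb: Δφ = -0.3451, Δλ = +0.9526, Δψ = -0.5504, q = Δφ/Δψ = 0.6269 → d_rh = R√(Δφ²+q²Δλ²) = 2373.4 nmi
Excess = (2373.4 − 2318.3) / 2318.3 = 55.1 / 2318.3 = 2.38% ≈ 2.4%

2.4%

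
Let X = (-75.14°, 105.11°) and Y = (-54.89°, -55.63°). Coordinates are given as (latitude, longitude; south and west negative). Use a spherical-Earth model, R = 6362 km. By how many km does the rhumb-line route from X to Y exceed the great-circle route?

Great circle: cos σ = sin φ₁ sin φ₂ + cos φ₁ cos φ₂ cos Δλ,  σ = 0.8613 rad → d_gc = 5479.7 km
Rhumb line: Δψ = +0.8862, q = Δφ/Δψ = 0.3988, d_rh = R√(Δφ²+q²Δλ²) = 7465.0 km
Excess = 7465.0 − 5479.7 = 1985.3 ≈ 1985 km

1985 km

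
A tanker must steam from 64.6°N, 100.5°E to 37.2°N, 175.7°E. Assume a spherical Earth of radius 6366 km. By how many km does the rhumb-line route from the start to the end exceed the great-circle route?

272 km

Great circle: cos σ = sin φ₁ sin φ₂ + cos φ₁ cos φ₂ cos Δλ,  σ = 0.8848 rad → d_gc = 5632.7 km
Rhumb line: Δψ = -0.7897, q = Δφ/Δψ = 0.6056, d_rh = R√(Δφ²+q²Δλ²) = 5905.0 km
Excess = 5905.0 − 5632.7 = 272.3 ≈ 272 km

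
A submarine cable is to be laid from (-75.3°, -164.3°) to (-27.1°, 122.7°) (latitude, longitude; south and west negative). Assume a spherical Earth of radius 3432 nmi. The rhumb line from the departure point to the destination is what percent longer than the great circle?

4.6%

Great circle: σ = 1.0395 rad → d_gc = Rσ = 3567.4 nmi
Rhumb: Δφ = +0.8412, Δλ = -1.2741, Δψ = +1.5563, q = Δφ/Δψ = 0.5405 → d_rh = R√(Δφ²+q²Δλ²) = 3731.2 nmi
Excess = (3731.2 − 3567.4) / 3567.4 = 163.8 / 3567.4 = 4.59% ≈ 4.6%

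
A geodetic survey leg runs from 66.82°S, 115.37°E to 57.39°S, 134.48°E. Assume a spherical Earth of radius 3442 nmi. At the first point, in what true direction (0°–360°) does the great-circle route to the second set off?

52.3°

N = sin Δλ·cos φ₂ = +0.1764;  D = cos φ₁ sin φ₂ − sin φ₁ cos φ₂ cos Δλ = +0.1365
initial course = atan2(N, D) = 52.26°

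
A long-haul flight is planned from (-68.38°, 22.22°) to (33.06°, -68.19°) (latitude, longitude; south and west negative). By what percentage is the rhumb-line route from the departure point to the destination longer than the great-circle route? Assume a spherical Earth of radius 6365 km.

2.5%

Great circle: σ = 2.1052 rad → d_gc = Rσ = 13399.7 km
Rhumb: Δφ = +1.7705, Δλ = -1.5780, Δψ = +2.2678, q = Δφ/Δψ = 0.7807 → d_rh = R√(Δφ²+q²Δλ²) = 13728.6 km
Excess = (13728.6 − 13399.7) / 13399.7 = 328.9 / 13399.7 = 2.455% ≈ 2.5%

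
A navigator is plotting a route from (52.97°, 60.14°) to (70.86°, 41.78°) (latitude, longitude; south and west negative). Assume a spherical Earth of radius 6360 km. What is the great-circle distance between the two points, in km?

2184 km

cos σ = sin φ₁ sin φ₂ + cos φ₁ cos φ₂ cos Δλ
      = sin(52.97°)sin(70.86°) + cos(52.97°)cos(70.86°)cos(-18.36°) = 0.9416
σ = 19.679° → d = Rσ = 6360·0.34346 = 2184 km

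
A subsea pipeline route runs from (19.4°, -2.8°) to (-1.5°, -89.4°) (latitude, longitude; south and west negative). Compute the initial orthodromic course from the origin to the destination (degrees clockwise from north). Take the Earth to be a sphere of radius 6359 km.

267.5°

N = sin Δλ·cos φ₂ = -0.9979;  D = cos φ₁ sin φ₂ − sin φ₁ cos φ₂ cos Δλ = -0.0444
initial course = atan2(N, D) = 267.45°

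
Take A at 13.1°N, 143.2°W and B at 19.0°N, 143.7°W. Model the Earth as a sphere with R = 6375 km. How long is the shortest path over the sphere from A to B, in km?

cos σ = sin φ₁ sin φ₂ + cos φ₁ cos φ₂ cos Δλ
      = sin(13.10°)sin(19.00°) + cos(13.10°)cos(19.00°)cos(-0.50°) = 0.9947
σ = 5.920° → d = Rσ = 6375·0.10331 = 659 km

659 km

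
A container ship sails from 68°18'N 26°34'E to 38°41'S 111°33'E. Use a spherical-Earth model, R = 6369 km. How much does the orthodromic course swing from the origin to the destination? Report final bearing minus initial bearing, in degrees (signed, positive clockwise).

At departure: θ₁ = atan2(sin Δλ cos φ₂, cos φ₁ sin φ₂ − sin φ₁ cos φ₂ cos Δλ) = 110.74°
At arrival: θ₂ = atan2(sin Δλ cos φ₁, −cos φ₂ sin φ₁ + sin φ₂ cos φ₁ cos Δλ) = 153.71°
Δθ = θ₂ − θ₁ = +43.0°

+43.0°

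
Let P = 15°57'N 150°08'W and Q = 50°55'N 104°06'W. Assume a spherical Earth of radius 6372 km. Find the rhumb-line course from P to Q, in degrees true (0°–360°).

46.8°

Δψ = ln[tan(π/4+φ₂/2)/tan(π/4+φ₁/2)] = +0.7538
Δλ = +0.8034 rad (taken the short way round)
course = atan2(Δλ, Δψ) = 46.83°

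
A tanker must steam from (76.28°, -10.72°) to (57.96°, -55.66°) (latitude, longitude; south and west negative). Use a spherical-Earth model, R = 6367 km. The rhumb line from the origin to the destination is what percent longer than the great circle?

Great circle: σ = 0.4213 rad → d_gc = Rσ = 2682.5 km
Rhumb: Δφ = -0.3197, Δλ = -0.7844, Δψ = -0.8699, q = Δφ/Δψ = 0.3676 → d_rh = R√(Δφ²+q²Δλ²) = 2741.2 km
Excess = (2741.2 − 2682.5) / 2682.5 = 58.7 / 2682.5 = 2.19% ≈ 2.2%

2.2%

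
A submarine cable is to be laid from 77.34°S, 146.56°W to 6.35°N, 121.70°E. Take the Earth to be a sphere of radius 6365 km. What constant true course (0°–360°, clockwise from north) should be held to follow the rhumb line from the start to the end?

Meridional parts: M(φ₁)=-2.1988, M(φ₂)=+0.1111 → ΔM = +2.3099;  Δλ = -1.6012 rad
tan C = Δλ / ΔM = -0.6932 → C = 325.27°

325.3°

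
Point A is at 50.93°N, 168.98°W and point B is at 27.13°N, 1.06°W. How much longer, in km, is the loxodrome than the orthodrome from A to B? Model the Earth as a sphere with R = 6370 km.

Great circle: cos σ = sin φ₁ sin φ₂ + cos φ₁ cos φ₂ cos Δλ,  σ = 1.7665 rad → d_gc = 11252.7 km
Rhumb line: Δψ = -0.5439, q = Δφ/Δψ = 0.7637, d_rh = R√(Δφ²+q²Δλ²) = 14500.8 km
Excess = 14500.8 − 11252.7 = 3248.1 ≈ 3248 km

3248 km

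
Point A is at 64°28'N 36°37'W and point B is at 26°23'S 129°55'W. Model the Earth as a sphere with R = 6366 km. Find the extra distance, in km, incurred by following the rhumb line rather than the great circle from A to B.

Great circle: cos σ = sin φ₁ sin φ₂ + cos φ₁ cos φ₂ cos Δλ,  σ = 2.0078 rad → d_gc = 12781.48 km
Rhumb line: Δψ = -1.9623, q = Δφ/Δψ = 0.8080, d_rh = R√(Δφ²+q²Δλ²) = 13117.02 km
Excess = 13117.02 − 12781.48 = 335.54 ≈ 336 km

336 km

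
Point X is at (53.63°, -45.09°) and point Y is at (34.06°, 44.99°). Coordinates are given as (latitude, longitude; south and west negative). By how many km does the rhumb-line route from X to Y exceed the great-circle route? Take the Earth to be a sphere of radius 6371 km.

Great circle: cos σ = sin φ₁ sin φ₂ + cos φ₁ cos φ₂ cos Δλ,  σ = 1.1037 rad → d_gc = 7031.8 km
Rhumb line: Δψ = -0.4803, q = Δφ/Δψ = 0.7111, d_rh = R√(Δφ²+q²Δλ²) = 7447.8 km
Excess = 7447.8 − 7031.8 = 416.0 ≈ 416 km

416 km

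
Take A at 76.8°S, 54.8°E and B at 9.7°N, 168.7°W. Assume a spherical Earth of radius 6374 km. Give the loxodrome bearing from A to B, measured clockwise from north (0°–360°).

Meridional parts: M(φ₁)=-2.1567, M(φ₂)=+0.1701 → ΔM = +2.3268;  Δλ = +2.3824 rad
tan C = Δλ / ΔM = +1.0239 → C = 45.68°

45.7°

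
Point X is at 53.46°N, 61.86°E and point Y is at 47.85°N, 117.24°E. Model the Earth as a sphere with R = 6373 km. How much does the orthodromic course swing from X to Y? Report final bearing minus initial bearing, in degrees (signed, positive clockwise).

Initial bearing θ₁ = atan2(sin Δλ cos φ₂, cos φ₁ sin φ₂ − sin φ₁ cos φ₂ cos Δλ) = 76.25°
Final bearing θ₂ = (initial bearing from the destination back to the start) + 180° = 120.48°
Δθ = θ₂ − θ₁ = +44.2°

+44.2°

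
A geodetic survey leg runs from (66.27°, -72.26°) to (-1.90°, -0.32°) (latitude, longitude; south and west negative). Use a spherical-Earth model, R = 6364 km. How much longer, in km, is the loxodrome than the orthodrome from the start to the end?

245 km

Great circle: cos σ = sin φ₁ sin φ₂ + cos φ₁ cos φ₂ cos Δλ,  σ = 1.4763 rad → d_gc = 9395.3 km
Rhumb line: Δψ = -1.5934, q = Δφ/Δψ = 0.7467, d_rh = R√(Δφ²+q²Δλ²) = 9640.2 km
Excess = 9640.2 − 9395.3 = 244.9 ≈ 245 km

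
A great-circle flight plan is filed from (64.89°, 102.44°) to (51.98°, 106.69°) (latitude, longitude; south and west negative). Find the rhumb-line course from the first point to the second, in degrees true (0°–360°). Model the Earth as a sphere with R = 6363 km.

Δψ = ln[tan(π/4+φ₂/2)/tan(π/4+φ₁/2)] = -0.4363
Δλ = +0.0742 rad (taken the short way round)
course = atan2(Δλ, Δψ) = 170.35°

170.4°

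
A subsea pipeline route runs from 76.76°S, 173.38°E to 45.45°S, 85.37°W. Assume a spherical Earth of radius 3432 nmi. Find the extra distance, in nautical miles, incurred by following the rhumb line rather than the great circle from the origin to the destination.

Great circle: cos σ = sin φ₁ sin φ₂ + cos φ₁ cos φ₂ cos Δλ,  σ = 0.8468 rad → d_gc = 2906.4 nmi
Rhumb line: Δψ = +1.2611, q = Δφ/Δψ = 0.4333, d_rh = R√(Δφ²+q²Δλ²) = 3228.5 nmi
Excess = 3228.5 − 2906.4 = 322.1 ≈ 322 nmi

322 nmi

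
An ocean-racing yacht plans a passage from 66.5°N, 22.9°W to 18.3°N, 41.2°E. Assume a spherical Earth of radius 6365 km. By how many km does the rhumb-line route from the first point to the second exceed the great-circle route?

195 km

Great circle: cos σ = sin φ₁ sin φ₂ + cos φ₁ cos φ₂ cos Δλ,  σ = 1.1003 rad → d_gc = 7003.5 km
Rhumb line: Δψ = -1.2452, q = Δφ/Δψ = 0.6756, d_rh = R√(Δφ²+q²Δλ²) = 7198.2 km
Excess = 7198.2 − 7003.5 = 194.7 ≈ 195 km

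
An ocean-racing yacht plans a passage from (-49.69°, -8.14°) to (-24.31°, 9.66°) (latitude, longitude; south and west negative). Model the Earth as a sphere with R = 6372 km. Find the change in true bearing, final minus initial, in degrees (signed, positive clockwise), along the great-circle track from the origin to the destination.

At departure: θ₁ = atan2(sin Δλ cos φ₂, cos φ₁ sin φ₂ − sin φ₁ cos φ₂ cos Δλ) = 35.17°
At arrival: θ₂ = atan2(sin Δλ cos φ₁, −cos φ₂ sin φ₁ + sin φ₂ cos φ₁ cos Δλ) = 24.14°
Δθ = θ₂ − θ₁ = -11.0°

-11.0°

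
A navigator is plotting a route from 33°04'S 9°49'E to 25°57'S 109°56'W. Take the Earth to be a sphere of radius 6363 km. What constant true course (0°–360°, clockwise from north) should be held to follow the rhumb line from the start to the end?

Δψ = ln[tan(π/4+φ₂/2)/tan(π/4+φ₁/2)] = +0.1429
Δλ = -2.0900 rad (taken the short way round)
course = atan2(Δλ, Δψ) = 273.91°

273.9°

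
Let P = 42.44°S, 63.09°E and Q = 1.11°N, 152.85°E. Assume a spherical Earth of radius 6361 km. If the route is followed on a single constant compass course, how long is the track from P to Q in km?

10242 km

Δψ = ln[tan(π/4+φ₂/2)/tan(π/4+φ₁/2)] = +0.8389;  Δφ = +0.7601 rad,  Δλ = +1.5666 rad
q = Δφ/Δψ = 0.9060
d = R·√(Δφ² + q²Δλ²) = 6361·1.61012 = 10242 km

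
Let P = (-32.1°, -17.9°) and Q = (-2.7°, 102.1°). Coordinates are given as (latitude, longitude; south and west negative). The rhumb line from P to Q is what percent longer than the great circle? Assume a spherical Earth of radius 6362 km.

Great circle: σ = 1.9802 rad → d_gc = Rσ = 12598.0 km
Rhumb: Δφ = +0.5131, Δλ = +2.0944, Δψ = +0.5450, q = Δφ/Δψ = 0.9416 → d_rh = R√(Δφ²+q²Δλ²) = 12964.2 km
Excess = (12964.2 − 12598.0) / 12598.0 = 366.2 / 12598.0 = 2.91% ≈ 2.9%

2.9%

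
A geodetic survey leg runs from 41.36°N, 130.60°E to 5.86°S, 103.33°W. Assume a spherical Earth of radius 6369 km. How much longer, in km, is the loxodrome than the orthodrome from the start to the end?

Great circle: cos σ = sin φ₁ sin φ₂ + cos φ₁ cos φ₂ cos Δλ,  σ = 2.1026 rad → d_gc = 13391.3 km
Rhumb line: Δψ = -0.8967, q = Δφ/Δψ = 0.9191, d_rh = R√(Δφ²+q²Δλ²) = 13909.0 km
Excess = 13909.0 − 13391.3 = 517.7 ≈ 518 km

518 km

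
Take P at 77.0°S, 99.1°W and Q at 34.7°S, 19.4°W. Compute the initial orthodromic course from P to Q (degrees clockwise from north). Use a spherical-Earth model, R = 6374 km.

N = sin Δλ·cos φ₂ = +0.8089;  D = cos φ₁ sin φ₂ − sin φ₁ cos φ₂ cos Δλ = +0.0152
initial course = atan2(N, D) = 88.93°

88.9°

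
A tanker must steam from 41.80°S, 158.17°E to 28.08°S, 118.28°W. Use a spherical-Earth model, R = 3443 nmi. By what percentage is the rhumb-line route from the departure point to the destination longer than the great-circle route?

3.5%

Great circle: σ = 1.1727 rad → d_gc = Rσ = 4037.7 nmi
Rhumb: Δφ = +0.2395, Δλ = +1.4582, Δψ = +0.2935, q = Δφ/Δψ = 0.8159 → d_rh = R√(Δφ²+q²Δλ²) = 4178.3 nmi
Excess = (4178.3 − 4037.7) / 4037.7 = 140.6 / 4037.7 = 3.48% ≈ 3.5%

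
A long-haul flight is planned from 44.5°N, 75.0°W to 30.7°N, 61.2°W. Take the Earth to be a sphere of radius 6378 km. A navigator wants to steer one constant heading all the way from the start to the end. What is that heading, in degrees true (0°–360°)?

141.8°

Δψ = ln[tan(π/4+φ₂/2)/tan(π/4+φ₁/2)] = -0.3056
Δλ = +0.2409 rad (taken the short way round)
course = atan2(Δλ, Δψ) = 141.76°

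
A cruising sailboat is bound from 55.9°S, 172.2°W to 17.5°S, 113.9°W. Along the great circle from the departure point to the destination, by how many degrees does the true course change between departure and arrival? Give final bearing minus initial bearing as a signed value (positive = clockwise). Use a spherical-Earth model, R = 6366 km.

At departure: θ₁ = atan2(sin Δλ cos φ₂, cos φ₁ sin φ₂ − sin φ₁ cos φ₂ cos Δλ) = 73.11°
At arrival: θ₂ = atan2(sin Δλ cos φ₁, −cos φ₂ sin φ₁ + sin φ₂ cos φ₁ cos Δλ) = 34.23°
Δθ = θ₂ − θ₁ = -38.9°

-38.9°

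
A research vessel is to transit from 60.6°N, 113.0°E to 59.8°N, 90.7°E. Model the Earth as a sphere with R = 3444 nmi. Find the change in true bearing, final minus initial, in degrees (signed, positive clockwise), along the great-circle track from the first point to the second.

Initial bearing θ₁ = atan2(sin Δλ cos φ₂, cos φ₁ sin φ₂ − sin φ₁ cos φ₂ cos Δλ) = 275.63°
Final bearing θ₂ = (initial bearing from the destination back to the start) + 180° = 256.22°
Δθ = θ₂ − θ₁ = -19.4°

-19.4°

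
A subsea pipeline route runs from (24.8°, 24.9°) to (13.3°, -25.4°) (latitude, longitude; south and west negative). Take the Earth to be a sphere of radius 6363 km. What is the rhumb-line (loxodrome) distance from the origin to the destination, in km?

Δψ = ln[tan(π/4+φ₂/2)/tan(π/4+φ₁/2)] = -0.2128;  Δφ = -0.2007 rad,  Δλ = -0.8779 rad
q = Δφ/Δψ = 0.9433
d = R·√(Δφ² + q²Δλ²) = 6363·0.85207 = 5422 km

5422 km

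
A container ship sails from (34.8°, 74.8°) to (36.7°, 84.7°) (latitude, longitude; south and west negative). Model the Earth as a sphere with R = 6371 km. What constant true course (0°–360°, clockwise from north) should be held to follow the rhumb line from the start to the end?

Δψ = ln[tan(π/4+φ₂/2)/tan(π/4+φ₁/2)] = +0.0409
Δλ = +0.1728 rad (taken the short way round)
course = atan2(Δλ, Δψ) = 76.69°

76.7°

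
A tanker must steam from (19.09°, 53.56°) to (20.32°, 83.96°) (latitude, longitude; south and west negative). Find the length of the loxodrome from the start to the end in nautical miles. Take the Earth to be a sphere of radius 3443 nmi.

Δψ = ln[tan(π/4+φ₂/2)/tan(π/4+φ₁/2)] = +0.0228;  Δφ = +0.0215 rad,  Δλ = +0.5306 rad
q = Δφ/Δψ = 0.9414
d = R·√(Δφ² + q²Δλ²) = 3443·0.49996 = 1721 nmi

1721 nmi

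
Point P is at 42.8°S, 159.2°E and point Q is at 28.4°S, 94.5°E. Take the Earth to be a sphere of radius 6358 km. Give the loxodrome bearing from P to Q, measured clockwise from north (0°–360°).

Δψ = ln[tan(π/4+φ₂/2)/tan(π/4+φ₁/2)] = +0.3108
Δλ = -1.1292 rad (taken the short way round)
course = atan2(Δλ, Δψ) = 285.39°

285.4°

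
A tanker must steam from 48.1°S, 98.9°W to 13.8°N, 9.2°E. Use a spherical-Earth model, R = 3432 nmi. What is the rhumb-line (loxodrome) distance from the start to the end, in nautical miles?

Δψ = ln[tan(π/4+φ₂/2)/tan(π/4+φ₁/2)] = +1.2033;  Δφ = +1.0804 rad,  Δλ = +1.8867 rad
q = Δφ/Δψ = 0.8978
d = R·√(Δφ² + q²Δλ²) = 3432·2.00913 = 6895 nmi

6895 nmi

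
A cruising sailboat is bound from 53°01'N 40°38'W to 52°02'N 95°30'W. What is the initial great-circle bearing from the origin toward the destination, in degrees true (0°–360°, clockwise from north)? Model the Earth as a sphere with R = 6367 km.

290.8°

θ = atan2( sin Δλ·cos φ₂ ,  cos φ₁ sin φ₂ − sin φ₁ cos φ₂ cos Δλ )
  = atan2(-0.5031, +0.1915) = 290.83°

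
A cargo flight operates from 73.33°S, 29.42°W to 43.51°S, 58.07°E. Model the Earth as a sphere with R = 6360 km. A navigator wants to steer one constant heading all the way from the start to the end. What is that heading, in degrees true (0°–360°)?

54.8°

Δψ = ln[tan(π/4+φ₂/2)/tan(π/4+φ₁/2)] = +1.0756
Δλ = +1.5270 rad (taken the short way round)
course = atan2(Δλ, Δψ) = 54.84°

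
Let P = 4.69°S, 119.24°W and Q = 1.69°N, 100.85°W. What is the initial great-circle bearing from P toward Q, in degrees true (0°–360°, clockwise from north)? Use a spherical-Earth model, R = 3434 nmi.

θ = atan2( sin Δλ·cos φ₂ ,  cos φ₁ sin φ₂ − sin φ₁ cos φ₂ cos Δλ )
  = atan2(+0.3153, +0.1069) = 71.27°

71.3°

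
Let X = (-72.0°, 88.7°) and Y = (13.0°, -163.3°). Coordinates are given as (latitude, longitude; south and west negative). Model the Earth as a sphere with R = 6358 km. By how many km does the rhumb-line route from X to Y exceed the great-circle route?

Great circle: cos σ = sin φ₁ sin φ₂ + cos φ₁ cos φ₂ cos Δλ,  σ = 1.8828 rad → d_gc = 11970.97 km
Rhumb line: Δψ = +2.0716, q = Δφ/Δψ = 0.7161, d_rh = R√(Δφ²+q²Δλ²) = 12752.53 km
Excess = 12752.53 − 11970.97 = 781.56 ≈ 782 km

782 km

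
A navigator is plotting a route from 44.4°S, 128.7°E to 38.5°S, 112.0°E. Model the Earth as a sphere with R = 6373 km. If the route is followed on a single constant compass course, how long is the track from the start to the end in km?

Rhumb course C = atan2(Δλ, Δψ) with Δψ = ln[tan(π/4+φ₂/2)/tan(π/4+φ₁/2)] = +0.1375, Δλ = -0.2915 → C = 295.26°
d = R·|Δφ| / |cos C| = 6373·0.10297 / 0.42676 = 1538 km

1538 km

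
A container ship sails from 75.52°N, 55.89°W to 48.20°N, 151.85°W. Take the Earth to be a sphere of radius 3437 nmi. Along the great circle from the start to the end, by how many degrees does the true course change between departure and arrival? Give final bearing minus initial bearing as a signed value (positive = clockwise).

-90.4°

Initial bearing θ₁ = atan2(sin Δλ cos φ₂, cos φ₁ sin φ₂ − sin φ₁ cos φ₂ cos Δλ) = 290.92°
Final bearing θ₂ = (initial bearing from the destination back to the start) + 180° = 200.51°
Δθ = θ₂ − θ₁ = -90.4°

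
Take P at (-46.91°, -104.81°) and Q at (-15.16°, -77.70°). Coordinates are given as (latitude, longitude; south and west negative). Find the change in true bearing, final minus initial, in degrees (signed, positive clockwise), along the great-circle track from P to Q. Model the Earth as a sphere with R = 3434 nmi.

-14.7°

At departure: θ₁ = atan2(sin Δλ cos φ₂, cos φ₁ sin φ₂ − sin φ₁ cos φ₂ cos Δλ) = 44.42°
At arrival: θ₂ = atan2(sin Δλ cos φ₁, −cos φ₂ sin φ₁ + sin φ₂ cos φ₁ cos Δλ) = 29.70°
Δθ = θ₂ − θ₁ = -14.7°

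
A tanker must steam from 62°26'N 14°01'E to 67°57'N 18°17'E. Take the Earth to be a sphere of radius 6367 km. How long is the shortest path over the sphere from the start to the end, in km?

Haversine: a = sin²(Δφ/2)+cos φ₁ cos φ₂ sin²(Δλ/2) = 0.00256;  σ = 2·atan2(√a,√(1−a))
σ = 5.797° → d = Rσ = 6367·0.10117 = 644 km

644 km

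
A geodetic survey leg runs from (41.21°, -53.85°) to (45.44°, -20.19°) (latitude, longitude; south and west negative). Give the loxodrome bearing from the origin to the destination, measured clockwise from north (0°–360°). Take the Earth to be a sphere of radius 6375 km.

80.2°

Meridional parts: M(φ₁)=+0.7907, M(φ₂)=+0.8923 → ΔM = +0.1015;  Δλ = +0.5875 rad
tan C = Δλ / ΔM = +5.7852 → C = 80.19°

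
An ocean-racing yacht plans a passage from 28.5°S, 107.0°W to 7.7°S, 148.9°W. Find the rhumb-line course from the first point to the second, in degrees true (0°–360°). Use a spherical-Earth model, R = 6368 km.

297.7°

Δψ = ln[tan(π/4+φ₂/2)/tan(π/4+φ₁/2)] = +0.3845
Δλ = -0.7313 rad (taken the short way round)
course = atan2(Δλ, Δψ) = 297.73°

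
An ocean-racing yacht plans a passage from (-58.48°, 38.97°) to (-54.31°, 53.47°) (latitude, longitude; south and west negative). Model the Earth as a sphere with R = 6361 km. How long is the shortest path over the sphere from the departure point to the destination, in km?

cos σ = sin φ₁ sin φ₂ + cos φ₁ cos φ₂ cos Δλ
      = sin(-58.48°)sin(-54.31°) + cos(-58.48°)cos(-54.31°)cos(14.50°) = 0.9876
σ = 9.019° → d = Rσ = 6361·0.15740 = 1001 km

1001 km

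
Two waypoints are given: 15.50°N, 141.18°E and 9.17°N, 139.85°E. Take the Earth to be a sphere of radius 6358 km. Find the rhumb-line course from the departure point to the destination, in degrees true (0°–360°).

Meridional parts: M(φ₁)=+0.2739, M(φ₂)=+0.1607 → ΔM = -0.1132;  Δλ = -0.0232 rad
tan C = Δλ / ΔM = +0.2051 → C = 191.59°

191.6°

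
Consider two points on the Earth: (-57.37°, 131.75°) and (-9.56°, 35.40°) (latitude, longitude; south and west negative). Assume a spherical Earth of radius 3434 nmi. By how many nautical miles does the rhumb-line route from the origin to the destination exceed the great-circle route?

Great circle: cos σ = sin φ₁ sin φ₂ + cos φ₁ cos φ₂ cos Δλ,  σ = 1.4896 rad → d_gc = 5115.5 nmi
Rhumb line: Δψ = +1.0610, q = Δφ/Δψ = 0.7865, d_rh = R√(Δφ²+q²Δλ²) = 5370.2 nmi
Excess = 5370.2 − 5115.5 = 254.7 ≈ 255 nmi

255 nmi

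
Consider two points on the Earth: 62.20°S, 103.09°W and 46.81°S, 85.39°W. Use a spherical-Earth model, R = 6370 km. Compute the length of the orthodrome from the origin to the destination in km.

Haversine: a = sin²(Δφ/2)+cos φ₁ cos φ₂ sin²(Δλ/2) = 0.02548;  σ = 2·atan2(√a,√(1−a))
σ = 18.372° → d = Rσ = 6370·0.32065 = 2043 km

2043 km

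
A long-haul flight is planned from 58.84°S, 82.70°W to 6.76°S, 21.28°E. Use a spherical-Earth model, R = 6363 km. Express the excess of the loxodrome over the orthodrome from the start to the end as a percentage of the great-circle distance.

Great circle: σ = 1.5942 rad → d_gc = Rσ = 10143.9 km
Rhumb: Δφ = +0.9090, Δλ = +1.8148, Δψ = +1.1589, q = Δφ/Δψ = 0.7843 → d_rh = R√(Δφ²+q²Δλ²) = 10746.3 km
Excess = (10746.3 − 10143.9) / 10143.9 = 602.4 / 10143.9 = 5.94% ≈ 5.9%

5.9%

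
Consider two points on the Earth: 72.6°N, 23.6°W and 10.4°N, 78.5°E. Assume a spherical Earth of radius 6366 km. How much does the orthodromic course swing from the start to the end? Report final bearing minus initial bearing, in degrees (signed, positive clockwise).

+87.5°

Initial bearing θ₁ = atan2(sin Δλ cos φ₂, cos φ₁ sin φ₂ − sin φ₁ cos φ₂ cos Δλ) = 75.39°
Final bearing θ₂ = (initial bearing from the destination back to the start) + 180° = 162.89°
Δθ = θ₂ − θ₁ = +87.5°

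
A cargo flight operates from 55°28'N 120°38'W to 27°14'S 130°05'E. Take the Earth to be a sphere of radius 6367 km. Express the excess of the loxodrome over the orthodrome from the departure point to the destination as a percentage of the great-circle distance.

Great circle: σ = 2.1453 rad → d_gc = Rσ = 13659.3 km
Rhumb: Δφ = -1.4434, Δλ = -1.9074, Δψ = -1.6628, q = Δφ/Δψ = 0.8680 → d_rh = R√(Δφ²+q²Δλ²) = 13985.1 km
Excess = (13985.1 − 13659.3) / 13659.3 = 325.8 / 13659.3 = 2.39% ≈ 2.4%

2.4%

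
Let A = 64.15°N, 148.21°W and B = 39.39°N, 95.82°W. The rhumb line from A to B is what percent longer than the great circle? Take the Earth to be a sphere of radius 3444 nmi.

2.3%

Great circle: σ = 0.6813 rad → d_gc = Rσ = 2346.4 nmi
Rhumb: Δφ = -0.4321, Δλ = +0.9144, Δψ = -0.7228, q = Δφ/Δψ = 0.5979 → d_rh = R√(Δφ²+q²Δλ²) = 2399.9 nmi
Excess = (2399.9 − 2346.4) / 2346.4 = 53.5 / 2346.4 = 2.28% ≈ 2.3%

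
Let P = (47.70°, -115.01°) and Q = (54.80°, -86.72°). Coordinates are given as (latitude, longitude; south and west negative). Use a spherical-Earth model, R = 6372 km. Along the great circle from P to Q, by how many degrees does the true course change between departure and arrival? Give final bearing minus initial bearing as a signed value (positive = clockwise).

+22.3°

Initial bearing θ₁ = atan2(sin Δλ cos φ₂, cos φ₁ sin φ₂ − sin φ₁ cos φ₂ cos Δλ) = 57.43°
Final bearing θ₂ = (initial bearing from the destination back to the start) + 180° = 79.71°
Δθ = θ₂ − θ₁ = +22.3°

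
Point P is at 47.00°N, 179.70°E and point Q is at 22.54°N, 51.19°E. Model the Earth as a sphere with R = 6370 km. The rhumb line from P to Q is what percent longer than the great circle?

Great circle: σ = 1.6829 rad → d_gc = Rσ = 10720.0 km
Rhumb: Δφ = -0.4269, Δλ = -2.2429, Δψ = -0.5277, q = Δφ/Δψ = 0.8090 → d_rh = R√(Δφ²+q²Δλ²) = 11874.6 km
Excess = (11874.6 − 10720.0) / 10720.0 = 1154.6 / 10720.0 = 10.77% ≈ 10.8%

10.8%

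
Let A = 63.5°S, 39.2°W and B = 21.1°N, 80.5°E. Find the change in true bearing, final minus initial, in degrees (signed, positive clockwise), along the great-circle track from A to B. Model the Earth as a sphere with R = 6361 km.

At departure: θ₁ = atan2(sin Δλ cos φ₂, cos φ₁ sin φ₂ − sin φ₁ cos φ₂ cos Δλ) = 107.34°
At arrival: θ₂ = atan2(sin Δλ cos φ₁, −cos φ₂ sin φ₁ + sin φ₂ cos φ₁ cos Δλ) = 27.16°
Δθ = θ₂ − θ₁ = -80.2°

-80.2°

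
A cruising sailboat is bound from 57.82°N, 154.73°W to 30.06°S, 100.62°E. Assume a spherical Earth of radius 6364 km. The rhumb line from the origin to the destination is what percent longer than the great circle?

Great circle: σ = 2.1419 rad → d_gc = Rσ = 13630.9 km
Rhumb: Δφ = -1.5338, Δλ = -1.8265, Δψ = -1.7938, q = Δφ/Δψ = 0.8551 → d_rh = R√(Δφ²+q²Δλ²) = 13930.7 km
Excess = (13930.7 − 13630.9) / 13630.9 = 299.8 / 13630.9 = 2.20% ≈ 2.2%

2.2%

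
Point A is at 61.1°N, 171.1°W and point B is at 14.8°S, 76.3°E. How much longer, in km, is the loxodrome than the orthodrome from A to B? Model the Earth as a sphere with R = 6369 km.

630 km

Great circle: cos σ = sin φ₁ sin φ₂ + cos φ₁ cos φ₂ cos Δλ,  σ = 1.9858 rad → d_gc = 12647.6 km
Rhumb line: Δψ = -1.6172, q = Δφ/Δψ = 0.8191, d_rh = R√(Δφ²+q²Δλ²) = 13277.7 km
Excess = 13277.7 − 12647.6 = 630.1 ≈ 630 km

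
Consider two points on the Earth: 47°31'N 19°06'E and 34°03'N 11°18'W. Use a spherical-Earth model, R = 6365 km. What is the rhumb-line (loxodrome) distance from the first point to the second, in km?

Δψ = ln[tan(π/4+φ₂/2)/tan(π/4+φ₁/2)] = -0.3122;  Δφ = -0.2350 rad,  Δλ = -0.5306 rad
q = Δφ/Δψ = 0.7528
d = R·√(Δφ² + q²Δλ²) = 6365·0.46345 = 2950 km

2950 km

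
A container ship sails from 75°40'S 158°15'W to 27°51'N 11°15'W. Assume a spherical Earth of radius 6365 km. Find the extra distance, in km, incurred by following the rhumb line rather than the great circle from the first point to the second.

Great circle: cos σ = sin φ₁ sin φ₂ + cos φ₁ cos φ₂ cos Δλ,  σ = 2.2603 rad → d_gc = 14387.1 km
Rhumb line: Δψ = +2.5800, q = Δφ/Δψ = 0.7003, d_rh = R√(Δφ²+q²Δλ²) = 16217.9 km
Excess = 16217.9 − 14387.1 = 1830.8 ≈ 1831 km

1831 km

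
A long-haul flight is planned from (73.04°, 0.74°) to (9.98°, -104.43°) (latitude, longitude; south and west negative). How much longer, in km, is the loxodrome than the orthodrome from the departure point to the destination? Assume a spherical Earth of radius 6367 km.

Great circle: cos σ = sin φ₁ sin φ₂ + cos φ₁ cos φ₂ cos Δλ,  σ = 1.4801 rad → d_gc = 9423.7 km
Rhumb line: Δψ = -1.7281, q = Δφ/Δψ = 0.6369, d_rh = R√(Δφ²+q²Δλ²) = 10222.9 km
Excess = 10222.9 − 9423.7 = 799.2 ≈ 799 km

799 km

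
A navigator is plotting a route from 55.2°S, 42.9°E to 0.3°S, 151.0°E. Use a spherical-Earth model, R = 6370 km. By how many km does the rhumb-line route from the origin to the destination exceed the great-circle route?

576 km

Great circle: cos σ = sin φ₁ sin φ₂ + cos φ₁ cos φ₂ cos Δλ,  σ = 1.7447 rad → d_gc = 11113.6 km
Rhumb line: Δψ = +1.1551, q = Δφ/Δψ = 0.8295, d_rh = R√(Δφ²+q²Δλ²) = 11689.5 km
Excess = 11689.5 − 11113.6 = 575.9 ≈ 576 km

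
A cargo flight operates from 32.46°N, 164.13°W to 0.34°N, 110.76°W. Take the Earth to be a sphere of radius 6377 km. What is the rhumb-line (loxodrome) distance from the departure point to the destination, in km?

Rhumb course C = atan2(Δλ, Δψ) with Δψ = ln[tan(π/4+φ₂/2)/tan(π/4+φ₁/2)] = -0.5936, Δλ = +0.9315 → C = 122.51°
d = R·|Δφ| / |cos C| = 6377·0.56060 / 0.53741 = 6652 km

6652 km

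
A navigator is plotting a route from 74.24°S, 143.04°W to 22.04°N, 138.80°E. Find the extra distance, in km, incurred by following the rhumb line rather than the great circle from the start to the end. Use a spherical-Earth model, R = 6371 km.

338 km

Great circle: cos σ = sin φ₁ sin φ₂ + cos φ₁ cos φ₂ cos Δλ,  σ = 1.8855 rad → d_gc = 12012.2 km
Rhumb line: Δψ = +2.3721, q = Δφ/Δψ = 0.7084, d_rh = R√(Δφ²+q²Δλ²) = 12349.9 km
Excess = 12349.9 − 12012.2 = 337.7 ≈ 338 km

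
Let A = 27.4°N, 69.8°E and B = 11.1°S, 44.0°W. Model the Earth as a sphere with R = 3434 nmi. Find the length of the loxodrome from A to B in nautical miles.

Δψ = ln[tan(π/4+φ₂/2)/tan(π/4+φ₁/2)] = -0.6925;  Δφ = -0.6720 rad,  Δλ = -1.9862 rad
q = Δφ/Δψ = 0.9703
d = R·√(Δφ² + q²Δλ²) = 3434·2.04098 = 7009 nmi

7009 nmi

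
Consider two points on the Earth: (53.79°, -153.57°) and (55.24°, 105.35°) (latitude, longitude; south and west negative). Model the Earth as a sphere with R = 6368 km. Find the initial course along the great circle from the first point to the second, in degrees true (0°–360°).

315.7°

N = sin Δλ·cos φ₂ = -0.5595;  D = cos φ₁ sin φ₂ − sin φ₁ cos φ₂ cos Δλ = +0.5737
initial course = atan2(N, D) = 315.72°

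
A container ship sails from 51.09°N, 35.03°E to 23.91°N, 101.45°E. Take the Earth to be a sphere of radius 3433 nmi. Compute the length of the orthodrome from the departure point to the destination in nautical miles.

3413 nmi

Haversine: a = sin²(Δφ/2)+cos φ₁ cos φ₂ sin²(Δλ/2) = 0.22746;  σ = 2·atan2(√a,√(1−a))
σ = 56.970° → d = Rσ = 3433·0.99432 = 3413 nmi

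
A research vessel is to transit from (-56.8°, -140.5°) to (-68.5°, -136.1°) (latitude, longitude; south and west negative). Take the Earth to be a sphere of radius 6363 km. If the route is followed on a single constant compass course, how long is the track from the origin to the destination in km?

1318 km

Rhumb course C = atan2(Δλ, Δψ) with Δψ = ln[tan(π/4+φ₂/2)/tan(π/4+φ₁/2)] = -0.4512, Δλ = +0.0768 → C = 170.34°
d = R·|Δφ| / |cos C| = 6363·0.20420 / 0.98582 = 1318 km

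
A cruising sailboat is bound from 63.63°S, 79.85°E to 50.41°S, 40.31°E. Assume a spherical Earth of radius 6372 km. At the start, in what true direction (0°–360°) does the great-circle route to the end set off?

283.6°

θ = atan2( sin Δλ·cos φ₂ ,  cos φ₁ sin φ₂ − sin φ₁ cos φ₂ cos Δλ )
  = atan2(-0.4057, +0.0980) = 283.59°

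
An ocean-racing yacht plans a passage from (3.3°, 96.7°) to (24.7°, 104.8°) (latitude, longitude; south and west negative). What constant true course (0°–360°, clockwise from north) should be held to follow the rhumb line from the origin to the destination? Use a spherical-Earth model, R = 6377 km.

20.0°

Δψ = ln[tan(π/4+φ₂/2)/tan(π/4+φ₁/2)] = +0.3875
Δλ = +0.1414 rad (taken the short way round)
course = atan2(Δλ, Δψ) = 20.04°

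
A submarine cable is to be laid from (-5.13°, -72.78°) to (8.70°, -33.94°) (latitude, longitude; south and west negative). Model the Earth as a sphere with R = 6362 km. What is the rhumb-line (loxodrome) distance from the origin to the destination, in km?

4566 km

Rhumb course C = atan2(Δλ, Δψ) with Δψ = ln[tan(π/4+φ₂/2)/tan(π/4+φ₁/2)] = +0.2421, Δλ = +0.6779 → C = 70.35°
d = R·|Δφ| / |cos C| = 6362·0.24138 / 0.33632 = 4566 km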